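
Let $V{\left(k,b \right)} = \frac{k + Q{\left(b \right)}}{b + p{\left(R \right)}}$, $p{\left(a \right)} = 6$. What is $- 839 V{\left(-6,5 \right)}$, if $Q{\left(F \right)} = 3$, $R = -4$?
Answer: $\frac{2517}{11} \approx 228.82$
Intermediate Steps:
$V{\left(k,b \right)} = \frac{3 + k}{6 + b}$ ($V{\left(k,b \right)} = \frac{k + 3}{b + 6} = \frac{3 + k}{6 + b}$)
$- 839 V{\left(-6,5 \right)} = - 839 \frac{3 - 6}{6 + 5} = - 839 \cdot \frac{1}{11} \left(-3\right) = \left(-839\right) \left(- \frac{3}{11}\right) = \frac{2517}{11}$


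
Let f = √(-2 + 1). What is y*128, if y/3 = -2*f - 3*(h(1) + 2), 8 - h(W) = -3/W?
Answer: -14976 - 768*I ≈ -14976.0 - 768.0*I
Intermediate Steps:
h(W) = 8 + 3/W (h(W) = 8 - (-3)/W = 8 + 3/W)
f = I (f = √(-1) = I ≈ 1.0*I)
y = -117 - 6*I (y = 3*(-2*I - 3*((8 + 3/1) + 2)) = 3*(-2*I - 3*((8 + 3*1) + 2)) = 3*(-2*I - 3*((8 + 3) + 2)) = 3*(-2*I - 3*(11 + 2)) = 3*(-2*I - 3*13) = 3*(-2*I - 39) = 3*(-39 - 2*I) = -117 - 6*I ≈ -117.0 - 6.0*I)
y*128 = (-117 - 6*I)*128 = -14976 - 768*I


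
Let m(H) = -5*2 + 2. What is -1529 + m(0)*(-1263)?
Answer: 8575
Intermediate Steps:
m(H) = -8 (m(H) = -10 + 2 = -8)
-1529 + m(0)*(-1263) = -1529 - 8*(-1263) = -1529 + 10104 = 8575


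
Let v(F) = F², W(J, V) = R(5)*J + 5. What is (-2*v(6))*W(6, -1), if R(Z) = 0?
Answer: -360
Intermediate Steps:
W(J, V) = 5 (W(J, V) = 0*J + 5 = 0 + 5 = 5)
(-2*v(6))*W(6, -1) = -2*6²*5 = -2*36*5 = -72*5 = -360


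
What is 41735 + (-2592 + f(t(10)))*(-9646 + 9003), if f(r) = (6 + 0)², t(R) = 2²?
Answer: 1685243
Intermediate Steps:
t(R) = 4
f(r) = 36 (f(r) = 6² = 36)
41735 + (-2592 + f(t(10)))*(-9646 + 9003) = 41735 + (-2592 + 36)*(-9646 + 9003) = 41735 - 2556*(-643) = 41735 + 1643508 = 1685243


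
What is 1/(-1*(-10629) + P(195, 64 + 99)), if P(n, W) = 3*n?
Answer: 1/11214 ≈ 8.9174e-5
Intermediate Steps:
1/(-1*(-10629) + P(195, 64 + 99)) = 1/(-1*(-10629) + 3*195) = 1/(10629 + 585) = 1/11214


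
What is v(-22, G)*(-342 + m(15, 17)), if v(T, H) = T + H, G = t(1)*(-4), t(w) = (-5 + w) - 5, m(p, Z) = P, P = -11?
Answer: -4942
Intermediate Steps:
m(p, Z) = -11
t(w) = -10 + w
G = 36 (G = (-10 + 1)*(-4) = -9*(-4) = 36)
v(T, H) = H + T
v(-22, G)*(-342 + m(15, 17)) = (36 - 22)*(-342 - 11) = 14*(-353) = -4942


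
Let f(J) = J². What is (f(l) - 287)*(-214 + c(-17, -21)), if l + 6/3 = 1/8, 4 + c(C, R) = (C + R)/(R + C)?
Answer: 3937031/64 ≈ 61516.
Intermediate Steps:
c(C, R) = -3 (c(C, R) = -4 + (C + R)/(R + C) = -4 + (C + R)/(C + R) = -4 + 1 = -3)
l = -15/8 (l = -2 + 1/8 = -2 + ⅛ = -15/8 ≈ -1.8750)
(f(l) - 287)*(-214 + c(-17, -21)) = ((-15/8)² - 287)*(-214 - 3) = (225/64 - 287)*(-217) = -18143/64*(-217) = 3937031/64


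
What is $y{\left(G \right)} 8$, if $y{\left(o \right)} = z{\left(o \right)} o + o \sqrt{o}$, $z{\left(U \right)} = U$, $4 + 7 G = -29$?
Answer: $\frac{8712}{49} - \frac{264 i \sqrt{231}}{49} \approx 177.8 - 81.887 i$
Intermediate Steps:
$G = - \frac{33}{7}$ ($G = - \frac{4}{7} + \frac{1}{7} \left(-29\right) = - \frac{4}{7} - \frac{29}{7} = - \frac{33}{7} \approx -4.7143$)
$y{\left(o \right)} = o^{2} + o^{\frac{3}{2}}$ ($y{\left(o \right)} = o o + o \sqrt{o} = o^{2} + o^{\frac{3}{2}}$)
$y{\left(G \right)} 8 = \left(\left(- \frac{33}{7}\right)^{2} + \left(- \frac{33}{7}\right)^{\frac{3}{2}}\right) 8 = \left(\frac{1089}{49} - \frac{33 i \sqrt{231}}{49}\right) 8 = \frac{8712}{49} - \frac{264 i \sqrt{231}}{49}$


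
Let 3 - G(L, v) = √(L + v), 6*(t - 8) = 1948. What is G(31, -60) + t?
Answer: 1007/3 - I*√29 ≈ 335.67 - 5.3852*I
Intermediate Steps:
t = 998/3 (t = 8 + (⅙)*1948 = 8 + 974/3 = 998/3 ≈ 332.67)
G(L, v) = 3 - √(L + v)
G(31, -60) + t = (3 - √(31 - 60)) + 998/3 = (3 - √(-29)) + 998/3 = (3 - I*√29) + 998/3 = 1007/3 - I*√29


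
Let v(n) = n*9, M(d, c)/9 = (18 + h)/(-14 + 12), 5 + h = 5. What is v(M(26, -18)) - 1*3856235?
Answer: -3856964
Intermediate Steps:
h = 0 (h = -5 + 5 = 0)
M(d, c) = -81 (M(d, c) = 9*((18 + 0)/(-14 + 12)) = 9*(18/(-2)) = 9*(18*(-1/2)) = 9*(-9) = -81)
v(n) = 9*n
v(M(26, -18)) - 1*3856235 = 9*(-81) - 1*3856235 = -729 - 3856235 = -3856964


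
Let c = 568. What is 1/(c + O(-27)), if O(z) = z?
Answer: 1/541 ≈ 0.0018484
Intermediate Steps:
1/(c + O(-27)) = 1/(568 - 27) = 1/541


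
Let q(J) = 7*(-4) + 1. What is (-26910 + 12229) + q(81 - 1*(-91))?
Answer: -14708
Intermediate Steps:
q(J) = -27 (q(J) = -28 + 1 = -27)
(-26910 + 12229) + q(81 - 1*(-91)) = (-26910 + 12229) - 27 = -14681 - 27 = -14708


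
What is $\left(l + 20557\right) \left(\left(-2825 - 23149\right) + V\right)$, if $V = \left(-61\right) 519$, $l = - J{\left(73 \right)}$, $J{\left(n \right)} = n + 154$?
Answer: $-1171678890$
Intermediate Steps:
$J{\left(n \right)} = 154 + n$
$l = -227$ ($l = - (154 + 73) = \left(-1\right) 227 = -227$)
$V = -31659$
$\left(l + 20557\right) \left(\left(-2825 - 23149\right) + V\right) = \left(-227 + 20557\right) \left(\left(-2825 - 23149\right) - 31659\right) = 20330 \left(-25974 - 31659\right) = 20330 \left(-57633\right) = -1171678890$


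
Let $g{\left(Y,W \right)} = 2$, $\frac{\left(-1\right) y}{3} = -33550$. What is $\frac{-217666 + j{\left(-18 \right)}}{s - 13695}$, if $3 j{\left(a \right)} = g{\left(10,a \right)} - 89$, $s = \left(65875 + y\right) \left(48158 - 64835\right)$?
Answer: $\frac{14513}{185143408} \approx 7.8388 \cdot 10^{-5}$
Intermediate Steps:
$y = 100650$ ($y = \left(-3\right) \left(-33550\right) = 100650$)
$s = -2777137425$ ($s = \left(65875 + 100650\right) \left(48158 - 64835\right) = 166525 \left(-16677\right) = -2777137425$)
$j{\left(a \right)} = -29$ ($j{\left(a \right)} = \frac{2 - 89}{3} = \frac{1}{3} \left(-87\right) = -29$)
$\frac{-217666 + j{\left(-18 \right)}}{s - 13695} = \frac{-217666 - 29}{-2777137425 - 13695} = - \frac{217695}{-2777151120} = \left(-217695\right) \left(- \frac{1}{2777151120}\right) = \frac{14513}{185143408}$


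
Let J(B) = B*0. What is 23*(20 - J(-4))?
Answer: 460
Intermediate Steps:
J(B) = 0
23*(20 - J(-4)) = 23*(20 - 1*0) = 23*(20 + 0) = 23*20 = 460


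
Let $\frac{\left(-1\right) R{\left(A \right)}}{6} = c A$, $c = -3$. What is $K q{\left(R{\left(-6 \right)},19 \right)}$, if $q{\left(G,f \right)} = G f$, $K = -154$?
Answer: $316008$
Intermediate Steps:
$R{\left(A \right)} = 18 A$ ($R{\left(A \right)} = - 6 \left(- 3 A\right) = 18 A$)
$K q{\left(R{\left(-6 \right)},19 \right)} = - 154 \cdot 18 \left(-6\right) 19 = - 154 \left(\left(-108\right) 19\right) = \left(-154\right) \left(-2052\right) = 316008$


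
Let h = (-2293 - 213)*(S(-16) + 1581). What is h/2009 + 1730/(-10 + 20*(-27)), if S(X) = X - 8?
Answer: -30706981/15785 ≈ -1945.3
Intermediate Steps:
S(X) = -8 + X
h = -3901842 (h = (-2293 - 213)*((-8 - 16) + 1581) = -2506*(-24 + 1581) = -2506*1557 = -3901842)
h/2009 + 1730/(-10 + 20*(-27)) = -3901842/2009 + 1730/(-10 + 20*(-27)) = -3901842*1/2009 + 1730/(-10 - 540) = -557406/287 + 1730/(-550) = -557406/287 + 1730*(-1/550) = -557406/287 - 173/55 = -30706981/15785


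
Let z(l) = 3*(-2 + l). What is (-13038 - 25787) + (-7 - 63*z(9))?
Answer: -40155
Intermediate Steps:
z(l) = -6 + 3*l
(-13038 - 25787) + (-7 - 63*z(9)) = (-13038 - 25787) + (-7 - 63*(-6 + 3*9)) = -38825 + (-7 - 63*(-6 + 27)) = -38825 + (-7 - 63*21) = -38825 + (-7 - 1323) = -38825 - 1330 = -40155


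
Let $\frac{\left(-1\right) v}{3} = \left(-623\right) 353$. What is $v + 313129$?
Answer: $972886$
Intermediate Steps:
$v = 659757$ ($v = - 3 \left(\left(-623\right) 353\right) = \left(-3\right) \left(-219919\right) = 659757$)
$v + 313129 = 659757 + 313129 = 972886$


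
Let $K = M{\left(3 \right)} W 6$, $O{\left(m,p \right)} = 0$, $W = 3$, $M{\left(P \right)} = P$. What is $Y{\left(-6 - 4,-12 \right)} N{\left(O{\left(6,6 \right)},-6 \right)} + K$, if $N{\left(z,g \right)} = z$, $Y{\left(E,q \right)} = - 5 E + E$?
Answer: $54$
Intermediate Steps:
$Y{\left(E,q \right)} = - 4 E$
$K = 54$ ($K = 3 \cdot 3 \cdot 6 = 9 \cdot 6 = 54$)
$Y{\left(-6 - 4,-12 \right)} N{\left(O{\left(6,6 \right)},-6 \right)} + K = - 4 \left(-6 - 4\right) 0 + 54 = \left(-4\right) \left(-10\right) 0 + 54 = 40 \cdot 0 + 54 = 0 + 54 = 54$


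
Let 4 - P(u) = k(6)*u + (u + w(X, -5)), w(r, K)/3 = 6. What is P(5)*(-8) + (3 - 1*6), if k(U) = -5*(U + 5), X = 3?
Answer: -2051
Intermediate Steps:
w(r, K) = 18 (w(r, K) = 3*6 = 18)
k(U) = -25 - 5*U (k(U) = -5*(5 + U) = -25 - 5*U)
P(u) = -14 + 54*u (P(u) = 4 - ((-25 - 5*6)*u + (u + 18)) = 4 - ((-25 - 30)*u + (18 + u)) = 4 - (-55*u + (18 + u)) = 4 - (18 - 54*u) = 4 + (-18 + 54*u) = -14 + 54*u)
P(5)*(-8) + (3 - 1*6) = (-14 + 54*5)*(-8) + (3 - 1*6) = (-14 + 270)*(-8) + (3 - 6) = 256*(-8) - 3 = -2048 - 3 = -2051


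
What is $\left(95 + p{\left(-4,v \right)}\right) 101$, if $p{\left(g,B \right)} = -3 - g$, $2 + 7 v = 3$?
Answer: $9696$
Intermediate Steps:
$v = \frac{1}{7}$ ($v = - \frac{2}{7} + \frac{1}{7} \cdot 3 = - \frac{2}{7} + \frac{3}{7} = \frac{1}{7} \approx 0.14286$)
$\left(95 + p{\left(-4,v \right)}\right) 101 = \left(95 - -1\right) 101 = \left(95 + \left(-3 + 4\right)\right) 101 = \left(95 + 1\right) 101 = 96 \cdot 101 = 9696$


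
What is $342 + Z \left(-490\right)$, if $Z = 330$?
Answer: $-161358$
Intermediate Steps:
$342 + Z \left(-490\right) = 342 + 330 \left(-490\right) = 342 - 161700 = -161358$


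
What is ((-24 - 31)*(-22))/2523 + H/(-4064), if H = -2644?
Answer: 2897063/2563368 ≈ 1.1302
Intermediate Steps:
((-24 - 31)*(-22))/2523 + H/(-4064) = ((-24 - 31)*(-22))/2523 - 2644/(-4064) = -55*(-22)*(1/2523) - 2644*(-1/4064) = 1210*(1/2523) + 661/1016 = 1210/2523 + 661/1016 = 2897063/2563368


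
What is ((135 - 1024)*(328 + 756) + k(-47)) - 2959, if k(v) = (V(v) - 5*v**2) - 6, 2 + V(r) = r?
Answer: -977735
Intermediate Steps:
V(r) = -2 + r
k(v) = -8 + v - 5*v**2 (k(v) = ((-2 + v) - 5*v**2) - 6 = (-2 + v - 5*v**2) - 6 = -8 + v - 5*v**2)
((135 - 1024)*(328 + 756) + k(-47)) - 2959 = ((135 - 1024)*(328 + 756) + (-8 - 47 - 5*(-47)**2)) - 2959 = (-889*1084 + (-8 - 47 - 5*2209)) - 2959 = (-963676 + (-8 - 47 - 11045)) - 2959 = (-963676 - 11100) - 2959 = -974776 - 2959 = -977735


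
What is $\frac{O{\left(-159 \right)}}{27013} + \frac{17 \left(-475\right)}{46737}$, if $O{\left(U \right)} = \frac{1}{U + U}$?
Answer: $- \frac{23121792929}{133825697586} \approx -0.17278$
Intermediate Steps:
$O{\left(U \right)} = \frac{1}{2 U}$
$\frac{O{\left(-159 \right)}}{27013} + \frac{17 \left(-475\right)}{46737} = \frac{\frac{1}{2} \frac{1}{-159}}{27013} + \frac{17 \left(-475\right)}{46737} = \frac{1}{2} \left(- \frac{1}{159}\right) \frac{1}{27013} - \frac{8075}{46737} = \left(- \frac{1}{318}\right) \frac{1}{27013} - \frac{8075}{46737} = - \frac{1}{8590134} - \frac{8075}{46737} = - \frac{23121792929}{133825697586}$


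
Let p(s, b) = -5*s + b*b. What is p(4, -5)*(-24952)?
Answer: -124760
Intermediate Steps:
p(s, b) = b² - 5*s (p(s, b) = -5*s + b² = b² - 5*s)
p(4, -5)*(-24952) = ((-5)² - 5*4)*(-24952) = (25 - 20)*(-24952) = 5*(-24952) = -124760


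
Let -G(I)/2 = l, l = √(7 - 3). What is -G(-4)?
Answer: 4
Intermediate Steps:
l = 2 (l = √4 = 2)
G(I) = -4 (G(I) = -2*2 = -4)
-G(-4) = -1*(-4) = 4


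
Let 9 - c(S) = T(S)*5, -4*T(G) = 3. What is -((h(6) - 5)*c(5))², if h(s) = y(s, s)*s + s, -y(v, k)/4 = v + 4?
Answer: -148571721/16 ≈ -9.2857e+6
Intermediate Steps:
T(G) = -¾ (T(G) = -¼*3 = -¾)
y(v, k) = -16 - 4*v (y(v, k) = -4*(v + 4) = -4*(4 + v) = -16 - 4*v)
c(S) = 51/4 (c(S) = 9 - (-3)*5/4 = 9 - 1*(-15/4) = 9 + 15/4 = 51/4)
h(s) = s + s*(-16 - 4*s) (h(s) = (-16 - 4*s)*s + s = s*(-16 - 4*s) + s = s + s*(-16 - 4*s))
-((h(6) - 5)*c(5))² = -((-1*6*(15 + 4*6) - 5)*(51/4))² = -((-1*6*(15 + 24) - 5)*(51/4))² = -((-1*6*39 - 5)*(51/4))² = -((-234 - 5)*(51/4))² = -(-239*51/4)² = -(-12189/4)² = -1*148571721/16 = -148571721/16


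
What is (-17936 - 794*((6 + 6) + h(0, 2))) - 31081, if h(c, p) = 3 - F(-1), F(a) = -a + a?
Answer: -60927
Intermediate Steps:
F(a) = 0
h(c, p) = 3 (h(c, p) = 3 - 1*0 = 3 + 0 = 3)
(-17936 - 794*((6 + 6) + h(0, 2))) - 31081 = (-17936 - 794*((6 + 6) + 3)) - 31081 = (-17936 - 794*(12 + 3)) - 31081 = (-17936 - 794*15) - 31081 = (-17936 - 11910) - 31081 = -29846 - 31081 = -60927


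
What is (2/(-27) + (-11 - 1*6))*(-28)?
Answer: 12908/27 ≈ 478.07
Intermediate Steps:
(2/(-27) + (-11 - 1*6))*(-28) = (2*(-1/27) + (-11 - 6))*(-28) = (-2/27 - 17)*(-28) = -461/27*(-28) = 12908/27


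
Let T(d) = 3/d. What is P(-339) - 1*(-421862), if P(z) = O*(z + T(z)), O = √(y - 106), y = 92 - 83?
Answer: 421862 - 38308*I*√97/113 ≈ 4.2186e+5 - 3338.9*I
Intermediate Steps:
y = 9
O = I*√97 (O = √(9 - 106) = √(-97) = I*√97 ≈ 9.8489*I)
P(z) = I*√97*(z + 3/z) (P(z) = (I*√97)*(z + 3/z) = I*√97*(z + 3/z))
P(-339) - 1*(-421862) = I*√97*(3 + (-339)²)/(-339) - 1*(-421862) = I*√97*(-1/339)*(3 + 114921) + 421862 = I*√97*(-1/339)*114924 + 421862 = -38308*I*√97/113 + 421862 = 421862 - 38308*I*√97/113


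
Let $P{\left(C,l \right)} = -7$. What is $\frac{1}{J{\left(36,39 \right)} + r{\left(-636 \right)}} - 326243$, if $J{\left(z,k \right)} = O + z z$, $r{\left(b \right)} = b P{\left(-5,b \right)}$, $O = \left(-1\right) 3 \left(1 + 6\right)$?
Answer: $- \frac{1868393660}{5727} \approx -3.2624 \cdot 10^{5}$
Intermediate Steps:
$O = -21$ ($O = \left(-3\right) 7 = -21$)
$r{\left(b \right)} = - 7 b$ ($r{\left(b \right)} = b \left(-7\right) = - 7 b$)
$J{\left(z,k \right)} = -21 + z^{2}$ ($J{\left(z,k \right)} = -21 + z z = -21 + z^{2}$)
$\frac{1}{J{\left(36,39 \right)} + r{\left(-636 \right)}} - 326243 = \frac{1}{\left(-21 + 36^{2}\right) - -4452} - 326243 = \frac{1}{\left(-21 + 1296\right) + 4452} - 326243 = \frac{1}{1275 + 4452} - 326243 = \frac{1}{5727} - 326243 = - \frac{1868393660}{5727}$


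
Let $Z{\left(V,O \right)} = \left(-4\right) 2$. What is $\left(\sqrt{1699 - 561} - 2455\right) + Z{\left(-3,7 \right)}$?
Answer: $-2463 + \sqrt{1138} \approx -2429.3$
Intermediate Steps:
$Z{\left(V,O \right)} = -8$
$\left(\sqrt{1699 - 561} - 2455\right) + Z{\left(-3,7 \right)} = \left(\sqrt{1699 - 561} - 2455\right) - 8 = \left(\sqrt{1138} - 2455\right) - 8 = \left(-2455 + \sqrt{1138}\right) - 8 = -2463 + \sqrt{1138}$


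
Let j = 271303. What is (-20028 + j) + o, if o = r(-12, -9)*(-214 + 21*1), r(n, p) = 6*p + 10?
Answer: 259767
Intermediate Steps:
r(n, p) = 10 + 6*p
o = 8492 (o = (10 + 6*(-9))*(-214 + 21*1) = (10 - 54)*(-214 + 21) = -44*(-193) = 8492)
(-20028 + j) + o = (-20028 + 271303) + 8492 = 251275 + 8492 = 259767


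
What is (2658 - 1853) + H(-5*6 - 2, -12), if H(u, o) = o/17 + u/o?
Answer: 41155/51 ≈ 806.96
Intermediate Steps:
H(u, o) = o/17 + u/o (H(u, o) = o*(1/17) + u/o = o/17 + u/o)
(2658 - 1853) + H(-5*6 - 2, -12) = (2658 - 1853) + ((1/17)*(-12) + (-5*6 - 2)/(-12)) = 805 + (-12/17 + (-30 - 2)*(-1/12)) = 805 + (-12/17 - 32*(-1/12)) = 805 + (-12/17 + 8/3) = 805 + 100/51 = 41155/51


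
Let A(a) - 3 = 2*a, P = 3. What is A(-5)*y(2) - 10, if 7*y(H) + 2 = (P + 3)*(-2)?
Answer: 4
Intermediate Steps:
A(a) = 3 + 2*a
y(H) = -2 (y(H) = -2/7 + ((3 + 3)*(-2))/7 = -2/7 + (6*(-2))/7 = -2/7 + (⅐)*(-12) = -2/7 - 12/7 = -2)
A(-5)*y(2) - 10 = (3 + 2*(-5))*(-2) - 10 = (3 - 10)*(-2) - 10 = -7*(-2) - 10 = 14 - 10 = 4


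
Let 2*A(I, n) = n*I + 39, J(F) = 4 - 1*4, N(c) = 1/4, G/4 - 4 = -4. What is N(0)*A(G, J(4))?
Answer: 39/8 ≈ 4.8750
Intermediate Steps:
G = 0 (G = 16 + 4*(-4) = 16 - 16 = 0)
N(c) = ¼
J(F) = 0 (J(F) = 4 - 4 = 0)
A(I, n) = 39/2 + I*n/2 (A(I, n) = (n*I + 39)/2 = (I*n + 39)/2 = (39 + I*n)/2 = 39/2 + I*n/2)
N(0)*A(G, J(4)) = (39/2 + (½)*0*0)/4 = (39/2 + 0)/4 = (¼)*(39/2) = 39/8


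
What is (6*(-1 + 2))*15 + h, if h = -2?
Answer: 88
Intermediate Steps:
(6*(-1 + 2))*15 + h = (6*(-1 + 2))*15 - 2 = (6*1)*15 - 2 = 6*15 - 2 = 90 - 2 = 88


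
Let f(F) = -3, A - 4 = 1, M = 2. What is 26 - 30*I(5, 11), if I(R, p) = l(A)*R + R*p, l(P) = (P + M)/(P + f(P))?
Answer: -2149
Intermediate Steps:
A = 5 (A = 4 + 1 = 5)
l(P) = (2 + P)/(-3 + P) (l(P) = (P + 2)/(P - 3) = (2 + P)/(-3 + P))
I(R, p) = 7*R/2 + R*p (I(R, p) = ((2 + 5)/(-3 + 5))*R + R*p = (7/2)*R + R*p = ((½)*7)*R + R*p = 7*R/2 + R*p)
26 - 30*I(5, 11) = 26 - 15*5*(7 + 2*11) = 26 - 15*5*(7 + 22) = 26 - 15*5*29 = 26 - 30*145/2 = 26 - 2175 = -2149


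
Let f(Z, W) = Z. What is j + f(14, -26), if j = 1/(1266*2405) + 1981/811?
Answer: 40601475361/2469276030 ≈ 16.443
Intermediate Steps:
j = 6031610941/2469276030 (j = (1/1266)*(1/2405) + 1981*(1/811) = 1/3044730 + 1981/811 = 6031610941/2469276030 ≈ 2.4427)
j + f(14, -26) = 6031610941/2469276030 + 14 = 40601475361/2469276030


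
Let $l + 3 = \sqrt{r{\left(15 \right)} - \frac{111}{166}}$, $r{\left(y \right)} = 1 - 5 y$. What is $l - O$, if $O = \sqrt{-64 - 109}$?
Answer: $-3 - i \sqrt{173} + \frac{i \sqrt{2057570}}{166} \approx -3.0 - 4.5118 i$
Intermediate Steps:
$l = -3 + \frac{i \sqrt{2057570}}{166}$ ($l = -3 + \sqrt{\left(1 - 75\right) - \frac{111}{166}} = -3 + \sqrt{-74 - \frac{111}{166}} = -3 + \sqrt{- \frac{12395}{166}} = -3 + \frac{i \sqrt{2057570}}{166} \approx -3.0 + 8.6411 i$)
$O = i \sqrt{173}$ ($O = \sqrt{-173} = i \sqrt{173} \approx 13.153 i$)
$l - O = \left(-3 + \frac{i \sqrt{2057570}}{166}\right) - i \sqrt{173} = -3 - i \sqrt{173} + \frac{i \sqrt{2057570}}{166}$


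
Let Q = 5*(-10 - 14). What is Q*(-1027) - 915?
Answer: 122325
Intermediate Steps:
Q = -120 (Q = 5*(-24) = -120)
Q*(-1027) - 915 = -120*(-1027) - 915 = 123240 - 915 = 122325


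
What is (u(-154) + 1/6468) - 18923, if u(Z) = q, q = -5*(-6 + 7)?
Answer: -122426303/6468 ≈ -18928.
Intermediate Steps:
q = -5 (q = -5*1 = -5)
u(Z) = -5
(u(-154) + 1/6468) - 18923 = (-5 + 1/6468) - 18923 = -32339/6468 - 18923 = -122426303/6468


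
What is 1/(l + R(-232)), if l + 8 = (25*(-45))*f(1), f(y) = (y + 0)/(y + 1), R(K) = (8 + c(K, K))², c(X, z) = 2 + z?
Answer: 2/97427 ≈ 2.0528e-5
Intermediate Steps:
R(K) = (10 + K)² (R(K) = (8 + (2 + K))² = (10 + K)²)
f(y) = y/(1 + y)
l = -1141/2 (l = -8 + (25*(-45))*(1/(1 + 1)) = -8 - 1125/2 = -1141/2 ≈ -570.50)
1/(l + R(-232)) = 1/(-1141/2 + (10 - 232)²) = 1/(-1141/2 + (-222)²) = 1/(-1141/2 + 49284) = 1/(97427/2) = 2/97427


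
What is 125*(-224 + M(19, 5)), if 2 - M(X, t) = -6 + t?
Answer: -27625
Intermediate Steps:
M(X, t) = 8 - t (M(X, t) = 2 - (-6 + t) = 2 + (6 - t) = 8 - t)
125*(-224 + M(19, 5)) = 125*(-224 + (8 - 1*5)) = 125*(-224 + (8 - 5)) = 125*(-224 + 3) = 125*(-221) = -27625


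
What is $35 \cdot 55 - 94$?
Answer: $1831$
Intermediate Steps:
$35 \cdot 55 - 94 = 1925 - 94 = 1831$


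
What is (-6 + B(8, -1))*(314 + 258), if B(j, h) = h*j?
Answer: -8008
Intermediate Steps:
(-6 + B(8, -1))*(314 + 258) = (-6 - 1*8)*(314 + 258) = (-6 - 8)*572 = -14*572 = -8008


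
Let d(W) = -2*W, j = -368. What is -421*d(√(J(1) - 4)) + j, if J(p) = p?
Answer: -368 + 842*I*√3 ≈ -368.0 + 1458.4*I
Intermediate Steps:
-421*d(√(J(1) - 4)) + j = -(-842)*√(1 - 4) - 368 = -(-842)*√(-3) - 368 = -(-842)*I*√3 - 368 = 842*I*√3 - 368 = -368 + 842*I*√3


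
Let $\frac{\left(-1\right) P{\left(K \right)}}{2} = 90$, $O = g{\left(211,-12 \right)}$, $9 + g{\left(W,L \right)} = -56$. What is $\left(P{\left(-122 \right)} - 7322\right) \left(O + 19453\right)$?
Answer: $-145448776$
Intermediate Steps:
$g{\left(W,L \right)} = -65$ ($g{\left(W,L \right)} = -9 - 56 = -65$)
$O = -65$
$P{\left(K \right)} = -180$ ($P{\left(K \right)} = \left(-2\right) 90 = -180$)
$\left(P{\left(-122 \right)} - 7322\right) \left(O + 19453\right) = \left(-180 - 7322\right) \left(-65 + 19453\right) = \left(-180 + \left(-7937 + 615\right)\right) 19388 = \left(-180 - 7322\right) 19388 = \left(-7502\right) 19388 = -145448776$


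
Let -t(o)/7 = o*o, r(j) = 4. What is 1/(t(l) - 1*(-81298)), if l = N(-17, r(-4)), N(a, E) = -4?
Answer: 1/81186 ≈ 1.2317e-5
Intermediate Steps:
l = -4
t(o) = -7*o² (t(o) = -7*o*o = -7*o²)
1/(t(l) - 1*(-81298)) = 1/(-7*(-4)² - 1*(-81298)) = 1/(-7*16 + 81298) = 1/(-112 + 81298) = 1/81186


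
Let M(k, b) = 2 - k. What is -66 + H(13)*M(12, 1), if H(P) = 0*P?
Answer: -66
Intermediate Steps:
H(P) = 0
-66 + H(13)*M(12, 1) = -66 + 0*(2 - 1*12) = -66 + 0*(2 - 12) = -66 + 0*(-10) = -66 + 0 = -66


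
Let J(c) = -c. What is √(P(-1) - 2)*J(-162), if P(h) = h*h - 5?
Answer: 162*I*√6 ≈ 396.82*I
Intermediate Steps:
P(h) = -5 + h² (P(h) = h² - 5 = -5 + h²)
√(P(-1) - 2)*J(-162) = √((-5 + (-1)²) - 2)*(-1*(-162)) = √((-5 + 1) - 2)*162 = √(-4 - 2)*162 = √(-6)*162 = (I*√6)*162 = 162*I*√6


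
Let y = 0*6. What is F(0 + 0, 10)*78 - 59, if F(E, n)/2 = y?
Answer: -59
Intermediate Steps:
y = 0
F(E, n) = 0 (F(E, n) = 2*0 = 0)
F(0 + 0, 10)*78 - 59 = 0*78 - 59 = 0 - 59 = -59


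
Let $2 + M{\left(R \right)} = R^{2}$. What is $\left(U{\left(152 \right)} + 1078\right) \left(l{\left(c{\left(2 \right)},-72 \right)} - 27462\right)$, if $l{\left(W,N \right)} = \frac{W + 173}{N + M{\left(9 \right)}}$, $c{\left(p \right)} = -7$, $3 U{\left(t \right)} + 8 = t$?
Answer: $- \frac{216268568}{7} \approx -3.0896 \cdot 10^{7}$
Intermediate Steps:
$M{\left(R \right)} = -2 + R^{2}$
$U{\left(t \right)} = - \frac{8}{3} + \frac{t}{3}$
$l{\left(W,N \right)} = \frac{173 + W}{79 + N}$ ($l{\left(W,N \right)} = \frac{W + 173}{N - \left(2 - 9^{2}\right)} = \frac{173 + W}{N + \left(-2 + 81\right)} = \frac{173 + W}{N + 79} = \frac{173 + W}{79 + N}$)
$\left(U{\left(152 \right)} + 1078\right) \left(l{\left(c{\left(2 \right)},-72 \right)} - 27462\right) = \left(\left(- \frac{8}{3} + \frac{1}{3} \cdot 152\right) + 1078\right) \left(\frac{173 - 7}{79 - 72} - 27462\right) = \left(\left(- \frac{8}{3} + \frac{152}{3}\right) + 1078\right) \left(\frac{1}{7} \cdot 166 - 27462\right) = \left(48 + 1078\right) \left(\frac{1}{7} \cdot 166 - 27462\right) = 1126 \left(\frac{166}{7} - 27462\right) = 1126 \left(- \frac{192068}{7}\right) = - \frac{216268568}{7}$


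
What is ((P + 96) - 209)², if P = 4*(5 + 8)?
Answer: 3721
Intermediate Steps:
P = 52 (P = 4*13 = 52)
((P + 96) - 209)² = ((52 + 96) - 209)² = (148 - 209)² = (-61)² = 3721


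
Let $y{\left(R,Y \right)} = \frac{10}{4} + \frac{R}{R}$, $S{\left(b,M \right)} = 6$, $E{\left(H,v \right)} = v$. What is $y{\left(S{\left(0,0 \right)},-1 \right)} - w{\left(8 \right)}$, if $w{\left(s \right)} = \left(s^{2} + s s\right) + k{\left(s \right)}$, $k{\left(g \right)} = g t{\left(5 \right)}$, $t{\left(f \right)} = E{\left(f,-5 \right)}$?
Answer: $- \frac{169}{2} \approx -84.5$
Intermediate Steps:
$t{\left(f \right)} = -5$
$k{\left(g \right)} = - 5 g$ ($k{\left(g \right)} = g \left(-5\right) = - 5 g$)
$y{\left(R,Y \right)} = \frac{7}{2}$ ($y{\left(R,Y \right)} = 10 \cdot \frac{1}{4} + 1 = \frac{5}{2} + 1 = \frac{7}{2}$)
$w{\left(s \right)} = - 5 s + 2 s^{2}$ ($w{\left(s \right)} = \left(s^{2} + s s\right) - 5 s = \left(s^{2} + s^{2}\right) - 5 s = 2 s^{2} - 5 s = - 5 s + 2 s^{2}$)
$y{\left(S{\left(0,0 \right)},-1 \right)} - w{\left(8 \right)} = \frac{7}{2} - 8 \left(-5 + 2 \cdot 8\right) = \frac{7}{2} - 8 \left(-5 + 16\right) = \frac{7}{2} - 8 \cdot 11 = \frac{7}{2} - 88 = - \frac{169}{2}$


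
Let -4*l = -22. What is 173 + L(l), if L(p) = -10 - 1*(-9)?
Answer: 172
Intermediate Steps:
l = 11/2 (l = -¼*(-22) = 11/2 ≈ 5.5000)
L(p) = -1 (L(p) = -10 + 9 = -1)
173 + L(l) = 173 - 1 = 172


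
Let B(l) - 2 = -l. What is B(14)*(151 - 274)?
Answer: 1476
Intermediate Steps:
B(l) = 2 - l
B(14)*(151 - 274) = (2 - 1*14)*(151 - 274) = (2 - 14)*(-123) = -12*(-123) = 1476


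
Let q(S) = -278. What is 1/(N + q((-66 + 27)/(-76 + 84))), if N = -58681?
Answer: -1/58959 ≈ -1.6961e-5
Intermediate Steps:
1/(N + q((-66 + 27)/(-76 + 84))) = 1/(-58681 - 278) = 1/(-58959) = -1/58959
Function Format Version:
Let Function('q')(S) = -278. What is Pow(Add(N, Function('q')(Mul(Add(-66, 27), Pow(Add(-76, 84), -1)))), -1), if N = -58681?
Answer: Rational(-1, 58959) ≈ -1.6961e-5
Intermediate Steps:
Pow(Add(N, Function('q')(Mul(Add(-66, 27), Pow(Add(-76, 84), -1)))), -1) = Pow(Add(-58681, -278), -1) = Pow(-58959, -1) = Rational(-1, 58959)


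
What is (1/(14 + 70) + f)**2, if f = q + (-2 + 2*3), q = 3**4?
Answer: 50993881/7056 ≈ 7227.0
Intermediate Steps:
q = 81
f = 85 (f = 81 + (-2 + 2*3) = 81 + (-2 + 6) = 81 + 4 = 85)
(1/(14 + 70) + f)**2 = (1/(14 + 70) + 85)**2 = (1/84 + 85)**2 = (7141/84)**2 = 50993881/7056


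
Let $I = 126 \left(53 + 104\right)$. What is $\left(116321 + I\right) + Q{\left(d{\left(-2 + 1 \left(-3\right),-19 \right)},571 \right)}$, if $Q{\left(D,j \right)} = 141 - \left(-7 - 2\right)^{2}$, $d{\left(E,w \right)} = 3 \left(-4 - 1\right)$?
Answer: $136163$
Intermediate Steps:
$d{\left(E,w \right)} = -15$ ($d{\left(E,w \right)} = 3 \left(-5\right) = -15$)
$I = 19782$ ($I = 126 \cdot 157 = 19782$)
$Q{\left(D,j \right)} = 60$ ($Q{\left(D,j \right)} = 141 - \left(-9\right)^{2} = 141 - 81 = 60$)
$\left(116321 + I\right) + Q{\left(d{\left(-2 + 1 \left(-3\right),-19 \right)},571 \right)} = \left(116321 + 19782\right) + 60 = 136103 + 60 = 136163$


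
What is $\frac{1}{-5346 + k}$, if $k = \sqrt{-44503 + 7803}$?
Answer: $- \frac{2673}{14308208} - \frac{5 i \sqrt{367}}{14308208} \approx -0.00018682 - 6.6945 \cdot 10^{-6} i$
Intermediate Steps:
$k = 10 i \sqrt{367}$ ($k = \sqrt{-36700} = 10 i \sqrt{367} \approx 191.57 i$)
$\frac{1}{-5346 + k} = \frac{1}{-5346 + 10 i \sqrt{367}}$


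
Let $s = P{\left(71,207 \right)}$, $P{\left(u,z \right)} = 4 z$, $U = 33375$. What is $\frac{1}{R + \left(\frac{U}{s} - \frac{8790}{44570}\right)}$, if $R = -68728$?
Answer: $- \frac{1230132}{84495170575} \approx -1.4559 \cdot 10^{-5}$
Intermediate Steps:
$s = 828$ ($s = 4 \cdot 207 = 828$)
$\frac{1}{R + \left(\frac{U}{s} - \frac{8790}{44570}\right)} = \frac{1}{-68728 + \left(\frac{33375}{828} - \frac{8790}{44570}\right)} = \frac{1}{-68728 + \left(33375 \cdot \frac{1}{828} - \frac{879}{4457}\right)} = \frac{1}{-68728 + \left(\frac{11125}{276} - \frac{879}{4457}\right)} = \frac{1}{-68728 + \frac{49341521}{1230132}} = \frac{1}{- \frac{84495170575}{1230132}} = - \frac{1230132}{84495170575}$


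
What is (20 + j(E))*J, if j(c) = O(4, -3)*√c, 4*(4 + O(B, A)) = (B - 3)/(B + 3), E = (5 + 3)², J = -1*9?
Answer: 738/7 ≈ 105.43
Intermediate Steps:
J = -9
E = 64 (E = 8² = 64)
O(B, A) = -4 + (-3 + B)/(4*(3 + B)) (O(B, A) = -4 + ((B - 3)/(B + 3))/4 = -4 + ((-3 + B)/(3 + B))/4 = -4 + (-3 + B)/(4*(3 + B)))
j(c) = -111*√c/28 (j(c) = (3*(-17 - 5*4)/(4*(3 + 4)))*√c = ((¾)*(-17 - 20)/7)*√c = ((¾)*(⅐)*(-37))*√c = -111*√c/28)
(20 + j(E))*J = (20 - 111*√64/28)*(-9) = (20 - 111/28*8)*(-9) = (20 - 222/7)*(-9) = -82/7*(-9) = 738/7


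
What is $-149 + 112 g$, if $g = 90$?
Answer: $9931$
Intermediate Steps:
$-149 + 112 g = -149 + 112 \cdot 90 = -149 + 10080 = 9931$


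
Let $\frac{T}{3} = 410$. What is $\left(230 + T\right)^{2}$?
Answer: $2131600$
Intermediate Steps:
$T = 1230$ ($T = 3 \cdot 410 = 1230$)
$\left(230 + T\right)^{2} = \left(230 + 1230\right)^{2} = 1460^{2} = 2131600$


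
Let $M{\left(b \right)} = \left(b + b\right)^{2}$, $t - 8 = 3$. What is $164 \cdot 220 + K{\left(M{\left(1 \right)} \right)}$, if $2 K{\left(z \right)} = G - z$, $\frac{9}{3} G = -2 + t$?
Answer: $\frac{72159}{2} \approx 36080.0$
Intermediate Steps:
$t = 11$ ($t = 8 + 3 = 11$)
$M{\left(b \right)} = 4 b^{2}$ ($M{\left(b \right)} = \left(2 b\right)^{2} = 4 b^{2}$)
$G = 3$ ($G = \frac{-2 + 11}{3} = \frac{1}{3} \cdot 9 = 3$)
$K{\left(z \right)} = \frac{3}{2} - \frac{z}{2}$ ($K{\left(z \right)} = \frac{3 - z}{2} = \frac{3}{2} - \frac{z}{2}$)
$164 \cdot 220 + K{\left(M{\left(1 \right)} \right)} = 164 \cdot 220 + \left(\frac{3}{2} - \frac{4 \cdot 1^{2}}{2}\right) = 36080 + \left(\frac{3}{2} - \frac{4 \cdot 1}{2}\right) = 36080 + \left(\frac{3}{2} - 2\right) = 36080 - \frac{1}{2} = \frac{72159}{2}$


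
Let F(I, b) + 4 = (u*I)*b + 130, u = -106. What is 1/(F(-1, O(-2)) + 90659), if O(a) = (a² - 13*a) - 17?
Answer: 1/92163 ≈ 1.0850e-5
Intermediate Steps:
O(a) = -17 + a² - 13*a
F(I, b) = 126 - 106*I*b (F(I, b) = -4 + ((-106*I)*b + 130) = -4 + (-106*I*b + 130) = -4 + (130 - 106*I*b) = 126 - 106*I*b)
1/(F(-1, O(-2)) + 90659) = 1/((126 - 106*(-1)*(-17 + (-2)² - 13*(-2))) + 90659) = 1/((126 - 106*(-1)*(-17 + 4 + 26)) + 90659) = 1/((126 - 106*(-1)*13) + 90659) = 1/((126 + 1378) + 90659) = 1/(1504 + 90659) = 1/92163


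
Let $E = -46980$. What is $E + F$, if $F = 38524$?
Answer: $-8456$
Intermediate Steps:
$E + F = -46980 + 38524 = -8456$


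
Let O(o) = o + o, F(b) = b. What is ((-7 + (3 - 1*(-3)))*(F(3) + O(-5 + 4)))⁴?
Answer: 1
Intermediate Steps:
O(o) = 2*o
((-7 + (3 - 1*(-3)))*(F(3) + O(-5 + 4)))⁴ = ((-7 + (3 - 1*(-3)))*(3 + 2*(-5 + 4)))⁴ = ((-7 + (3 + 3))*(3 + 2*(-1)))⁴ = ((-7 + 6)*(3 - 2))⁴ = (-1*1)⁴ = (-1)⁴ = 1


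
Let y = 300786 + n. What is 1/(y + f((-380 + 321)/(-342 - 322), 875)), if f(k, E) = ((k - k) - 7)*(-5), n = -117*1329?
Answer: 1/145328 ≈ 6.8810e-6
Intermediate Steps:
n = -155493
y = 145293 (y = 300786 - 155493 = 145293)
f(k, E) = 35 (f(k, E) = (0 - 7)*(-5) = -7*(-5) = 35)
1/(y + f((-380 + 321)/(-342 - 322), 875)) = 1/(145293 + 35) = 1/145328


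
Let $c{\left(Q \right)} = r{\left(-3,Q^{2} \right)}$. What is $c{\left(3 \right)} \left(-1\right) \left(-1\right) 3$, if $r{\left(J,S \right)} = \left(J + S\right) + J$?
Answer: $9$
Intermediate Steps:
$r{\left(J,S \right)} = S + 2 J$
$c{\left(Q \right)} = -6 + Q^{2}$ ($c{\left(Q \right)} = Q^{2} + 2 \left(-3\right) = Q^{2} - 6 = -6 + Q^{2}$)
$c{\left(3 \right)} \left(-1\right) \left(-1\right) 3 = \left(-6 + 3^{2}\right) \left(-1\right) \left(-1\right) 3 = \left(-6 + 9\right) 1 \cdot 3 = 3 \cdot 3 = 9$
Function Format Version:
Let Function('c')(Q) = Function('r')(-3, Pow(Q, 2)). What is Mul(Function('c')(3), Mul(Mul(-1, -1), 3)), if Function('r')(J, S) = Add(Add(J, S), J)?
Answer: 9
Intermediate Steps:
Function('r')(J, S) = Add(S, Mul(2, J))
Function('c')(Q) = Add(-6, Pow(Q, 2)) (Function('c')(Q) = Add(Pow(Q, 2), Mul(2, -3)) = Add(Pow(Q, 2), -6) = Add(-6, Pow(Q, 2)))
Mul(Function('c')(3), Mul(Mul(-1, -1), 3)) = Mul(Add(-6, Pow(3, 2)), Mul(Mul(-1, -1), 3)) = Mul(Add(-6, 9), Mul(1, 3)) = Mul(3, 3) = 9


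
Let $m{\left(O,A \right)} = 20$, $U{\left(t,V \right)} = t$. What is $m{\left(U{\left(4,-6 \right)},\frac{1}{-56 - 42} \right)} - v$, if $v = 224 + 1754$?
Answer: $-1958$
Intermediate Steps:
$v = 1978$
$m{\left(U{\left(4,-6 \right)},\frac{1}{-56 - 42} \right)} - v = 20 - 1978 = -1958$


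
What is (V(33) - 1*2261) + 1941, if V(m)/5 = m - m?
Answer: -320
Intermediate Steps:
V(m) = 0 (V(m) = 5*(m - m) = 5*0 = 0)
(V(33) - 1*2261) + 1941 = (0 - 1*2261) + 1941 = (0 - 2261) + 1941 = -2261 + 1941 = -320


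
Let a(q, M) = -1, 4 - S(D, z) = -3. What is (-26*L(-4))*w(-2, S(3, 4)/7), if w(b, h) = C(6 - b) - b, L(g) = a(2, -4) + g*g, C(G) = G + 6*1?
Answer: -6240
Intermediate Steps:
S(D, z) = 7 (S(D, z) = 4 - 1*(-3) = 4 + 3 = 7)
C(G) = 6 + G (C(G) = G + 6 = 6 + G)
L(g) = -1 + g² (L(g) = -1 + g*g = -1 + g²)
w(b, h) = 12 - 2*b (w(b, h) = (6 + (6 - b)) - b = (12 - b) - b = 12 - 2*b)
(-26*L(-4))*w(-2, S(3, 4)/7) = (-26*(-1 + (-4)²))*(12 - 2*(-2)) = (-26*(-1 + 16))*(12 + 4) = -26*15*16 = -390*16 = -6240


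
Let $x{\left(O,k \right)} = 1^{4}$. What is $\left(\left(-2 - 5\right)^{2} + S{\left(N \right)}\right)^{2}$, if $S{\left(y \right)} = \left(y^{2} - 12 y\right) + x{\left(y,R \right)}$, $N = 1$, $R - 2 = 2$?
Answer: $1521$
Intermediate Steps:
$R = 4$ ($R = 2 + 2 = 4$)
$x{\left(O,k \right)} = 1$
$S{\left(y \right)} = 1 + y^{2} - 12 y$ ($S{\left(y \right)} = \left(y^{2} - 12 y\right) + 1 = 1 + y^{2} - 12 y$)
$\left(\left(-2 - 5\right)^{2} + S{\left(N \right)}\right)^{2} = \left(\left(-2 - 5\right)^{2} + \left(1 + 1^{2} - 12\right)\right)^{2} = \left(\left(-7\right)^{2} + \left(1 + 1 - 12\right)\right)^{2} = \left(49 - 10\right)^{2} = 39^{2} = 1521$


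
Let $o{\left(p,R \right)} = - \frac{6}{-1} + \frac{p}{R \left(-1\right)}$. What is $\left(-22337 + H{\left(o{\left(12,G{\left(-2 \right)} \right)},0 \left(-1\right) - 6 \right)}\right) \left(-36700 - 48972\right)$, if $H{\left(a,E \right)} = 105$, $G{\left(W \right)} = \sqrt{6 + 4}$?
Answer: $1904659904$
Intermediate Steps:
$G{\left(W \right)} = \sqrt{10}$
$o{\left(p,R \right)} = 6 - \frac{p}{R}$ ($o{\left(p,R \right)} = \left(-6\right) \left(-1\right) + \frac{p}{\left(-1\right) R} = 6 + p \left(- \frac{1}{R}\right) = 6 - \frac{p}{R}$)
$\left(-22337 + H{\left(o{\left(12,G{\left(-2 \right)} \right)},0 \left(-1\right) - 6 \right)}\right) \left(-36700 - 48972\right) = \left(-22337 + 105\right) \left(-36700 - 48972\right) = \left(-22232\right) \left(-85672\right) = 1904659904$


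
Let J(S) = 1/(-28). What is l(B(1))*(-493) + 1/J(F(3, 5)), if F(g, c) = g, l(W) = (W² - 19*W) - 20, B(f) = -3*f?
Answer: -22706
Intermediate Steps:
l(W) = -20 + W² - 19*W
J(S) = -1/28
l(B(1))*(-493) + 1/J(F(3, 5)) = (-20 + (-3*1)² - (-57))*(-493) + 1/(-1/28) = (-20 + (-3)² - 19*(-3))*(-493) - 28 = (-20 + 9 + 57)*(-493) - 28 = 46*(-493) - 28 = -22678 - 28 = -22706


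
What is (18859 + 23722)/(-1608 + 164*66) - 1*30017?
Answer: -276594091/9216 ≈ -30012.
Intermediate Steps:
(18859 + 23722)/(-1608 + 164*66) - 1*30017 = 42581/(-1608 + 10824) - 30017 = 42581/9216 - 30017 = -276594091/9216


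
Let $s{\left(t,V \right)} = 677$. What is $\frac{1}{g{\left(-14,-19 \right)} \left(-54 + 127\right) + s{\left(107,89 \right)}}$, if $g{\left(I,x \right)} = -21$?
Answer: $- \frac{1}{856} \approx -0.0011682$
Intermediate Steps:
$\frac{1}{g{\left(-14,-19 \right)} \left(-54 + 127\right) + s{\left(107,89 \right)}} = \frac{1}{- 21 \left(-54 + 127\right) + 677} = \frac{1}{\left(-21\right) 73 + 677} = \frac{1}{-1533 + 677} = \frac{1}{-856} = - \frac{1}{856}$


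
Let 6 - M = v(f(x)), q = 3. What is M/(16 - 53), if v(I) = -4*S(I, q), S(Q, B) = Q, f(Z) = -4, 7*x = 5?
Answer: 10/37 ≈ 0.27027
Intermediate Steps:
x = 5/7 (x = (⅐)*5 = 5/7 ≈ 0.71429)
v(I) = -4*I
M = -10 (M = 6 - (-4)*(-4) = 6 - 1*16 = 6 - 16 = -10)
M/(16 - 53) = -10/(16 - 53) = -10/(-37) = -1/37*(-10) = 10/37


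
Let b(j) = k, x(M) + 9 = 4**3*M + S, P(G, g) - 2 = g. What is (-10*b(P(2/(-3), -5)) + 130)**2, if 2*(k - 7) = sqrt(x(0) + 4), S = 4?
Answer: 3575 - 600*I ≈ 3575.0 - 600.0*I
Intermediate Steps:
P(G, g) = 2 + g
x(M) = -5 + 64*M (x(M) = -9 + (4**3*M + 4) = -9 + (64*M + 4) = -9 + (4 + 64*M) = -5 + 64*M)
k = 7 + I/2 (k = 7 + sqrt((-5 + 64*0) + 4)/2 = 7 + sqrt((-5 + 0) + 4)/2 = 7 + sqrt(-5 + 4)/2 = 7 + sqrt(-1)/2 = 7 + I/2 ≈ 7.0 + 0.5*I)
b(j) = 7 + I/2
(-10*b(P(2/(-3), -5)) + 130)**2 = (-10*(7 + I/2) + 130)**2 = ((-70 - 5*I) + 130)**2 = (60 - 5*I)**2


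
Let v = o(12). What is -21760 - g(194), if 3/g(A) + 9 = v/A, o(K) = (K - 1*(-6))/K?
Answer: -25306492/1163 ≈ -21760.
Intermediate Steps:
o(K) = (6 + K)/K (o(K) = (K + 6)/K = (6 + K)/K)
v = 3/2 (v = (6 + 12)/12 = (1/12)*18 = 3/2 ≈ 1.5000)
g(A) = 3/(-9 + 3/(2*A))
-21760 - g(194) = -21760 - (-2)*194/(-1 + 6*194) = -21760 - (-2)*194/(-1 + 1164) = -21760 - (-2)*194/1163 = -21760 - 1*(-388/1163) = -21760 + 388/1163 = -25306492/1163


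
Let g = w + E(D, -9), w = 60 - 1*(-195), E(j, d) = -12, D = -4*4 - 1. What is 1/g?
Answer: 1/243 ≈ 0.0041152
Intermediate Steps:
D = -17 (D = -16 - 1 = -17)
w = 255 (w = 60 + 195 = 255)
g = 243 (g = 255 - 12 = 243)
1/g = 1/243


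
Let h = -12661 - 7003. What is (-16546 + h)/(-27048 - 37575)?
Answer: 12070/21541 ≈ 0.56033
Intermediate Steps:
h = -19664
(-16546 + h)/(-27048 - 37575) = (-16546 - 19664)/(-27048 - 37575) = -36210/(-64623) = -36210*(-1/64623) = 12070/21541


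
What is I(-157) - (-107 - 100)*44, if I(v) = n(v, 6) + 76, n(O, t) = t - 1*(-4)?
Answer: 9194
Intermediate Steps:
n(O, t) = 4 + t (n(O, t) = t + 4 = 4 + t)
I(v) = 86 (I(v) = (4 + 6) + 76 = 10 + 76 = 86)
I(-157) - (-107 - 100)*44 = 86 - (-107 - 100)*44 = 86 - (-207)*44 = 86 - 1*(-9108) = 86 + 9108 = 9194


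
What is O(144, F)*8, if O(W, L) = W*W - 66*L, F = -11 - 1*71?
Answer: 209184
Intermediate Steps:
F = -82 (F = -11 - 71 = -82)
O(W, L) = W**2 - 66*L
O(144, F)*8 = (144**2 - 66*(-82))*8 = (20736 + 5412)*8 = 26148*8 = 209184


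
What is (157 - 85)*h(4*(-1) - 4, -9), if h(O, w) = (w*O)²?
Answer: 373248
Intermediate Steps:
h(O, w) = O²*w² (h(O, w) = (O*w)² = O²*w²)
(157 - 85)*h(4*(-1) - 4, -9) = (157 - 85)*((4*(-1) - 4)²*(-9)²) = 72*((-4 - 4)²*81) = 72*((-8)²*81) = 72*(64*81) = 72*5184 = 373248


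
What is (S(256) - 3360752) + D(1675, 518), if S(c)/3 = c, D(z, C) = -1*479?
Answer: -3360463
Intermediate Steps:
D(z, C) = -479
S(c) = 3*c
(S(256) - 3360752) + D(1675, 518) = (3*256 - 3360752) - 479 = (768 - 3360752) - 479 = -3359984 - 479 = -3360463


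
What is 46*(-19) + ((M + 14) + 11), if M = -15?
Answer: -864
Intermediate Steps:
46*(-19) + ((M + 14) + 11) = 46*(-19) + ((-15 + 14) + 11) = -874 + (-1 + 11) = -874 + 10 = -864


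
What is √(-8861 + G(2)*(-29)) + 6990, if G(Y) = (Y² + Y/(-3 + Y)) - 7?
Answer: 6990 + 2*I*√2179 ≈ 6990.0 + 93.359*I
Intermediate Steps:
G(Y) = -7 + Y² + Y/(-3 + Y) (G(Y) = (Y² + Y/(-3 + Y)) - 7 = -7 + Y² + Y/(-3 + Y))
√(-8861 + G(2)*(-29)) + 6990 = √(-8861 + ((21 + 2³ - 6*2 - 3*2²)/(-3 + 2))*(-29)) + 6990 = √(-8861 + ((21 + 8 - 12 - 3*4)/(-1))*(-29)) + 6990 = √(-8861 - (21 + 8 - 12 - 12)*(-29)) + 6990 = √(-8861 - 1*5*(-29)) + 6990 = √(-8861 - 5*(-29)) + 6990 = √(-8861 + 145) + 6990 = √(-8716) + 6990 = 2*I*√2179 + 6990 = 6990 + 2*I*√2179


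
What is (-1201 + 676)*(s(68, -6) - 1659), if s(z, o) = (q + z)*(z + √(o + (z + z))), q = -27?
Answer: -592725 - 21525*√130 ≈ -8.3815e+5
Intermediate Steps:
s(z, o) = (-27 + z)*(z + √(o + 2*z)) (s(z, o) = (-27 + z)*(z + √(o + (z + z))) = (-27 + z)*(z + √(o + 2*z)))
(-1201 + 676)*(s(68, -6) - 1659) = (-1201 + 676)*((68² - 27*68 - 27*√(-6 + 2*68) + 68*√(-6 + 2*68)) - 1659) = -525*((4624 - 1836 - 27*√(-6 + 136) + 68*√(-6 + 136)) - 1659) = -525*((4624 - 1836 - 27*√130 + 68*√130) - 1659) = -525*((2788 + 41*√130) - 1659) = -525*(1129 + 41*√130) = -592725 - 21525*√130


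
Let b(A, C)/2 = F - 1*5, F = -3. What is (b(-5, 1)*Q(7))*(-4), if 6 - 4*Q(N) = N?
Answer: -16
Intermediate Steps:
b(A, C) = -16 (b(A, C) = 2*(-3 - 1*5) = 2*(-3 - 5) = 2*(-8) = -16)
Q(N) = 3/2 - N/4
(b(-5, 1)*Q(7))*(-4) = -16*(3/2 - 1/4*7)*(-4) = -16*(3/2 - 7/4)*(-4) = -16*(-1/4)*(-4) = 4*(-4) = -16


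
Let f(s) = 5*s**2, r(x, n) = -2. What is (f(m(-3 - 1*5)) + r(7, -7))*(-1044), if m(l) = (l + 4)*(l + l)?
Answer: -21379032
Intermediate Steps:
m(l) = 2*l*(4 + l) (m(l) = (4 + l)*(2*l) = 2*l*(4 + l))
(f(m(-3 - 1*5)) + r(7, -7))*(-1044) = (5*(2*(-3 - 1*5)*(4 + (-3 - 1*5)))**2 - 2)*(-1044) = (5*(2*(-3 - 5)*(4 + (-3 - 5)))**2 - 2)*(-1044) = (5*(2*(-8)*(4 - 8))**2 - 2)*(-1044) = (5*(2*(-8)*(-4))**2 - 2)*(-1044) = (5*64**2 - 2)*(-1044) = (5*4096 - 2)*(-1044) = (20480 - 2)*(-1044) = 20478*(-1044) = -21379032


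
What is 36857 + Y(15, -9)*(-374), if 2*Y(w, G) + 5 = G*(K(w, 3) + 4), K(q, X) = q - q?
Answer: 44524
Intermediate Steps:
K(q, X) = 0
Y(w, G) = -5/2 + 2*G (Y(w, G) = -5/2 + (G*(0 + 4))/2 = -5/2 + (G*4)/2 = -5/2 + (4*G)/2 = -5/2 + 2*G)
36857 + Y(15, -9)*(-374) = 36857 + (-5/2 + 2*(-9))*(-374) = 36857 + (-5/2 - 18)*(-374) = 36857 - 41/2*(-374) = 36857 + 7667 = 44524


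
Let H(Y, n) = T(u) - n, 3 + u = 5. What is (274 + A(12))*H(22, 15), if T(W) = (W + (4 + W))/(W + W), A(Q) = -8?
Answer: -3458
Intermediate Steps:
u = 2 (u = -3 + 5 = 2)
T(W) = (4 + 2*W)/(2*W) (T(W) = (4 + 2*W)/((2*W)) = (4 + 2*W)*(1/(2*W)) = (4 + 2*W)/(2*W))
H(Y, n) = 2 - n (H(Y, n) = (2 + 2)/2 - n = (½)*4 - n = 2 - n)
(274 + A(12))*H(22, 15) = (274 - 8)*(2 - 1*15) = 266*(2 - 15) = 266*(-13) = -3458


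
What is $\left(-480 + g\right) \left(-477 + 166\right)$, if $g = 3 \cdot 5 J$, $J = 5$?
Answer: $125955$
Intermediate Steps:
$g = 75$ ($g = 3 \cdot 5 \cdot 5 = 15 \cdot 5 = 75$)
$\left(-480 + g\right) \left(-477 + 166\right) = \left(-480 + 75\right) \left(-477 + 166\right) = \left(-405\right) \left(-311\right) = 125955$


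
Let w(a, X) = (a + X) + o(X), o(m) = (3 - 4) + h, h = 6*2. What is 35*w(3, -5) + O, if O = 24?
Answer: 339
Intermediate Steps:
h = 12
o(m) = 11 (o(m) = (3 - 4) + 12 = -1 + 12 = 11)
w(a, X) = 11 + X + a (w(a, X) = (a + X) + 11 = (X + a) + 11 = 11 + X + a)
35*w(3, -5) + O = 35*(11 - 5 + 3) + 24 = 35*9 + 24 = 315 + 24 = 339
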